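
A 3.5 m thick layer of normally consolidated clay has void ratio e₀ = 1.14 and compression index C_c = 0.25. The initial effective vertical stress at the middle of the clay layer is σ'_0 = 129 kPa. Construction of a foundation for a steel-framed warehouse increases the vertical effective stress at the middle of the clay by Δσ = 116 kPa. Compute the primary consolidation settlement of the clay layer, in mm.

S_c ≈ 114 mm

Final effective stress: σ'_f = σ'_0 + Δσ = 129 + 116 = 245 kPa.
Normally consolidated clay, so the full stress increment lies on the virgin compression line:
S_c = C_c·H/(1+e₀)·log₁₀(σ'_f/σ'_0) = 0.25×3.5/(1+1.14)×log₁₀(245/129)
    = 0.40888 × 0.27858 = 0.1139 m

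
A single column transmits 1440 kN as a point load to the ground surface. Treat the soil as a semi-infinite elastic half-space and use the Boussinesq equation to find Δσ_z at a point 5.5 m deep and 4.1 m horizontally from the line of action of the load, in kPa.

Δσ_z ≈ 7.53 kPa

Boussinesq vertical stress below a point load on an elastic half-space:
Δσ_z = 3P/(2πz²) · [1 + (r/z)²]^(−5/2)
r/z = 4.1/5.5 = 0.74545; [1+(r/z)²]^(−5/2) = 0.33127.
Δσ_z = 3×1440/(2π×5.5²) × 0.33127 = 22.729 × 0.33127 = 7.529 kPa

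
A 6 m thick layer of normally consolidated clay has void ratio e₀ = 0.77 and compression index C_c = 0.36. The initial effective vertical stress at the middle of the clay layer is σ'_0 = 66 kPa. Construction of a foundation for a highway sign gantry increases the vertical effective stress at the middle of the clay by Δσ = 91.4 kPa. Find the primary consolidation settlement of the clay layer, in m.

S_c ≈ 0.461 m

Final effective stress: σ'_f = σ'_0 + Δσ = 66 + 91.4 = 157.4 kPa.
Normally consolidated clay, so the full stress increment lies on the virgin compression line:
S_c = C_c·H/(1+e₀)·log₁₀(σ'_f/σ'_0) = 0.36×6/(1+0.77)×log₁₀(157.4/66)
    = 1.2203 × 0.37746 = 0.4606 m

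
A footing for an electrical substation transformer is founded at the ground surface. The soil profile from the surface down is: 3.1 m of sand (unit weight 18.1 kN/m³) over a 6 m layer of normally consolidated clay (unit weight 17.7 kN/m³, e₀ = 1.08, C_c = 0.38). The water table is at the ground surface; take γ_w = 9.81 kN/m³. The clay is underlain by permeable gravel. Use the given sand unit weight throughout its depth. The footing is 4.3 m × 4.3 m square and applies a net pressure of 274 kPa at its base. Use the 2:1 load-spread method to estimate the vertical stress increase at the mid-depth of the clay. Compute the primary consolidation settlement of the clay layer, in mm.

Mid-depth of clay below the ground surface: z = 3.1 + 6/2 = 6.1 m.
Total vertical stress at mid-clay: σ_v = 18.1×3.1 + 17.7×3 = 109.21 kPa.
Pore pressure: u = 9.81×(6.1 − 0) = 59.841 kPa.
Initial effective stress: σ'_0 = σ_v − u = 109.21 − 59.841 = 49.369 kPa.
Stress increase at mid-clay by the 2:1 spreading method:
Δσ = qBL/((B+z)(L+z)) = 274×4.3×4.3/((4.3+6.1)(4.3+6.1)) = 46.84 kPa
Final effective stress: σ'_f = σ'_0 + Δσ = 49.369 + 46.84 = 96.209 kPa.
Normally consolidated clay, so the full stress increment lies on the virgin compression line:
S_c = C_c·H/(1+e₀)·log₁₀(σ'_f/σ'_0) = 0.38×6/(1+1.08)×log₁₀(96.209/49.369)
    = 1.0962 × 0.28976 = 0.3176 m

S_c ≈ 318 mm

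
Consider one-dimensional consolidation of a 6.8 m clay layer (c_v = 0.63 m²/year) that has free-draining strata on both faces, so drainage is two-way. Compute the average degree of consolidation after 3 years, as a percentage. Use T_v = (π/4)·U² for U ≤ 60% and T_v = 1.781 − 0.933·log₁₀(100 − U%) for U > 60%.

U ≈ 45.6 %

Drainage path length: H_d = H/2 = 3.4 m (double drainage).
T_v = c_v·t/H_d² = 0.63×3/3.4² = 0.16349.
T_v = 0.16349 corresponds to the U ≤ 60% branch:
U = √(4T_v/π) = 0.4562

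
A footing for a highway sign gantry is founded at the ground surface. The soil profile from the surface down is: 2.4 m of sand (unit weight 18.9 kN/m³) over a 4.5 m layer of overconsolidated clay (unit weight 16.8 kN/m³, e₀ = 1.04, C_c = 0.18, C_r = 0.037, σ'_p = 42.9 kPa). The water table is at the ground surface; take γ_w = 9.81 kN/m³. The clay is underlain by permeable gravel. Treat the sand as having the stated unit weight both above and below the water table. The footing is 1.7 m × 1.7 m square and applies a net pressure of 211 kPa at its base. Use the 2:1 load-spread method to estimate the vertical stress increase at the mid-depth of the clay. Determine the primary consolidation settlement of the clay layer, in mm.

Mid-depth of clay below the ground surface: z = 2.4 + 4.5/2 = 4.65 m.
Total vertical stress at mid-clay: σ_v = 18.9×2.4 + 16.8×2.25 = 83.16 kPa.
Pore pressure: u = 9.81×(4.65 − 0) = 45.617 kPa.
Initial effective stress: σ'_0 = σ_v − u = 83.16 − 45.617 = 37.543 kPa.
Stress increase at mid-clay by the 2:1 spreading method:
Δσ = qBL/((B+z)(L+z)) = 211×1.7×1.7/((1.7+4.65)(1.7+4.65)) = 15.123 kPa
Final effective stress: σ'_f = 37.543 + 15.123 = 52.666 kPa.
σ'_f = 52.666 > σ'_p = 42.9 kPa, so the stress path crosses the preconsolidation pressure — recompression up to σ'_p, then virgin compression beyond:
S_c = H/(1+e₀)·[C_r·log₁₀(σ'_p/σ'_0) + C_c·log₁₀(σ'_f/σ'_p)]
    = 4.5/2.04 × [0.037×log₁₀(42.9/37.543) + 0.18×log₁₀(52.666/42.9)]
    = 2.2059 × [0.0021433 + 0.016033] = 0.0401 m

S_c ≈ 40.1 mm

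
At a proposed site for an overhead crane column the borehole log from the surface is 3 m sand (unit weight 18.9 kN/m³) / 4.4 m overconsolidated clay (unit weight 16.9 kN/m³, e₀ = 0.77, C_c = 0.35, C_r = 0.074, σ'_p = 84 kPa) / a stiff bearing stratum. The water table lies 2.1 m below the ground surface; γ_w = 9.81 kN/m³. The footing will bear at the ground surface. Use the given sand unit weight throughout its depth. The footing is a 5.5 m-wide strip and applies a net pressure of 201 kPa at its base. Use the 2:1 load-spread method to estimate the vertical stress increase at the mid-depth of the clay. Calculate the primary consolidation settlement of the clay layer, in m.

S_c ≈ 0.282 m

Mid-depth of clay below the ground surface: z = 3 + 4.4/2 = 5.2 m.
Total vertical stress at mid-clay: σ_v = 18.9×3 + 16.9×2.2 = 93.88 kPa.
Pore pressure: u = 9.81×(5.2 − 2.1) = 30.411 kPa.
Initial effective stress: σ'_0 = σ_v − u = 93.88 − 30.411 = 63.469 kPa.
Stress increase at mid-clay by the 2:1 spreading method:
Δσ = qB/(B+z) = 201×5.5/(5.5+5.2) = 103.32 kPa
Final effective stress: σ'_f = 63.469 + 103.32 = 166.79 kPa.
σ'_f = 166.79 > σ'_p = 84 kPa, so the stress path crosses the preconsolidation pressure — recompression up to σ'_p, then virgin compression beyond:
S_c = H/(1+e₀)·[C_r·log₁₀(σ'_p/σ'_0) + C_c·log₁₀(σ'_f/σ'_p)]
    = 4.4/1.77 × [0.074×log₁₀(84/63.469) + 0.35×log₁₀(166.79/84)]
    = 2.4859 × [0.0090071 + 0.10426] = 0.2816 m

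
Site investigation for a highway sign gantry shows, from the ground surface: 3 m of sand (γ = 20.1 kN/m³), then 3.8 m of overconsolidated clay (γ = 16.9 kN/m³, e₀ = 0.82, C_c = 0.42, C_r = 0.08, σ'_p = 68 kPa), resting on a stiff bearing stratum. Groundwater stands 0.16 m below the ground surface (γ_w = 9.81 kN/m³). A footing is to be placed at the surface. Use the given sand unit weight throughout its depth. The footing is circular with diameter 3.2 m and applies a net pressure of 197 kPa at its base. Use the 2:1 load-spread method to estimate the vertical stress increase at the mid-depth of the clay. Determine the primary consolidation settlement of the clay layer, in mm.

Mid-depth of clay below the ground surface: z = 3 + 3.8/2 = 4.9 m.
Total vertical stress at mid-clay: σ_v = 20.1×3 + 16.9×1.9 = 92.41 kPa.
Pore pressure: u = 9.81×(4.9 − 0.16) = 46.499 kPa.
Initial effective stress: σ'_0 = σ_v − u = 92.41 − 46.499 = 45.911 kPa.
Stress increase at mid-clay by the 2:1 spreading method:
Δσ ≈ qD²/(D+z)² = 197×3.2²/(3.2+4.9)² = 30.747 kPa
Final effective stress: σ'_f = 45.911 + 30.747 = 76.658 kPa.
σ'_f = 76.658 > σ'_p = 68 kPa, so the stress path crosses the preconsolidation pressure — recompression up to σ'_p, then virgin compression beyond:
S_c = H/(1+e₀)·[C_r·log₁₀(σ'_p/σ'_0) + C_c·log₁₀(σ'_f/σ'_p)]
    = 3.8/1.82 × [0.08×log₁₀(68/45.911) + 0.42×log₁₀(76.658/68)]
    = 2.0879 × [0.013647 + 0.02186] = 0.07414 m

S_c ≈ 74.1 mm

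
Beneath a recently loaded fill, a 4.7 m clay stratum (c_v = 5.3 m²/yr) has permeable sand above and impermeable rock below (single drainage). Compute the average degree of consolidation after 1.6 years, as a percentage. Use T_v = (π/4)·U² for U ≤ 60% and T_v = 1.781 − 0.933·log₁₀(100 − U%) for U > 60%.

Drainage path length: H_d = H = 4.7 m (single drainage).
T_v = c_v·t/H_d² = 5.3×1.6/4.7² = 0.38388.
T_v = 0.38388 corresponds to the U > 60% branch:
U = 1 − 10^((1.781 − T_v)/0.933)/100 = 0.6856

U ≈ 68.6 %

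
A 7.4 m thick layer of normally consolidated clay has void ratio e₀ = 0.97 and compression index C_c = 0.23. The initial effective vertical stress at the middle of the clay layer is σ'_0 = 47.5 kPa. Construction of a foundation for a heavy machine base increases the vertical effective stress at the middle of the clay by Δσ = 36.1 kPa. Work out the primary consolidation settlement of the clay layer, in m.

Final effective stress: σ'_f = σ'_0 + Δσ = 47.5 + 36.1 = 83.6 kPa.
Normally consolidated clay, so the full stress increment lies on the virgin compression line:
S_c = C_c·H/(1+e₀)·log₁₀(σ'_f/σ'_0) = 0.23×7.4/(1+0.97)×log₁₀(83.6/47.5)
    = 0.86396 × 0.24551 = 0.2121 m

S_c ≈ 0.212 m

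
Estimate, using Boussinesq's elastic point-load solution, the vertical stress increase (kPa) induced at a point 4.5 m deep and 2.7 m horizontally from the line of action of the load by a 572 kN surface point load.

Boussinesq vertical stress below a point load on an elastic half-space:
Δσ_z = 3P/(2πz²) · [1 + (r/z)²]^(−5/2)
r/z = 2.7/4.5 = 0.6; [1+(r/z)²]^(−5/2) = 0.46361.
Δσ_z = 3×572/(2π×4.5²) × 0.46361 = 13.487 × 0.46361 = 6.253 kPa

Δσ_z ≈ 6.25 kPa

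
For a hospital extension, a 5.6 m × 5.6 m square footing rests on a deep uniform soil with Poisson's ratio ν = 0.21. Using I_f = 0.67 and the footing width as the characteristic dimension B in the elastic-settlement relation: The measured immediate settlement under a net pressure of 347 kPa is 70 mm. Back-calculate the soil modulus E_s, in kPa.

S_e = q·B·(1−ν²)/E_s · I_f  ⇒  E_s = q·B·(1−ν²)·I_f / S_e.
E_s = 347 × 5.6 × 0.9559 × 0.67 / 0.07 = 17780 kPa

E_s ≈ 17800 kPa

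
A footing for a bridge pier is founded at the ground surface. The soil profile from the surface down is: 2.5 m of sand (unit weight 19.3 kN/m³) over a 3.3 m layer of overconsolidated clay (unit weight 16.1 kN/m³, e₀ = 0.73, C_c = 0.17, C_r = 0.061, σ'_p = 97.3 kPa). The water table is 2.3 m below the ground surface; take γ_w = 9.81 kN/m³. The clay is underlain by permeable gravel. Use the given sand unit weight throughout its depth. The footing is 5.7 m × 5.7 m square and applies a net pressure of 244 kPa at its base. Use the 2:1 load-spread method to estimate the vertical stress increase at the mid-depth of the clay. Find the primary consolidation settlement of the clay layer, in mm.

Mid-depth of clay below the ground surface: z = 2.5 + 3.3/2 = 4.15 m.
Total vertical stress at mid-clay: σ_v = 19.3×2.5 + 16.1×1.65 = 74.815 kPa.
Pore pressure: u = 9.81×(4.15 − 2.3) = 18.149 kPa.
Initial effective stress: σ'_0 = σ_v − u = 74.815 − 18.149 = 56.666 kPa.
Stress increase at mid-clay by the 2:1 spreading method:
Δσ = qBL/((B+z)(L+z)) = 244×5.7×5.7/((5.7+4.15)(5.7+4.15)) = 81.708 kPa
Final effective stress: σ'_f = 56.666 + 81.708 = 138.37 kPa.
σ'_f = 138.37 > σ'_p = 97.3 kPa, so the stress path crosses the preconsolidation pressure — recompression up to σ'_p, then virgin compression beyond:
S_c = H/(1+e₀)·[C_r·log₁₀(σ'_p/σ'_0) + C_c·log₁₀(σ'_f/σ'_p)]
    = 3.3/1.73 × [0.061×log₁₀(97.3/56.666) + 0.17×log₁₀(138.37/97.3)]
    = 1.9075 × [0.014322 + 0.025998] = 0.07691 m

S_c ≈ 76.9 mm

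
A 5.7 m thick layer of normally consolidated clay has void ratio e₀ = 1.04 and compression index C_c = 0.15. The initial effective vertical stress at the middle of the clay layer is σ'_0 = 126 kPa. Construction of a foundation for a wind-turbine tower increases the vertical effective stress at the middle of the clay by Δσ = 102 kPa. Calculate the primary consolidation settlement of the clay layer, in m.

Final effective stress: σ'_f = σ'_0 + Δσ = 126 + 102 = 228 kPa.
Normally consolidated clay, so the full stress increment lies on the virgin compression line:
S_c = C_c·H/(1+e₀)·log₁₀(σ'_f/σ'_0) = 0.15×5.7/(1+1.04)×log₁₀(228/126)
    = 0.41912 × 0.25756 = 0.1079 m

S_c ≈ 0.108 m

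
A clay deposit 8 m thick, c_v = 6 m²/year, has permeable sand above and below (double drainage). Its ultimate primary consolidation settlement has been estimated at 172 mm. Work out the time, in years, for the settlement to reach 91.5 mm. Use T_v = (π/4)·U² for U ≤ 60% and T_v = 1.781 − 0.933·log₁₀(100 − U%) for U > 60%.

t ≈ 0.593 years

Drainage path length: H_d = H/2 = 4 m (double drainage).
U = S(t)/S_ult = 91.5/172 = 0.532.
U ≤ 60%: T_v = (π/4)·U² = (π/4)×0.53198² = 0.22227.
t = T_v·H_d²/c_v = 0.22227×4²/6 = 0.5927 years.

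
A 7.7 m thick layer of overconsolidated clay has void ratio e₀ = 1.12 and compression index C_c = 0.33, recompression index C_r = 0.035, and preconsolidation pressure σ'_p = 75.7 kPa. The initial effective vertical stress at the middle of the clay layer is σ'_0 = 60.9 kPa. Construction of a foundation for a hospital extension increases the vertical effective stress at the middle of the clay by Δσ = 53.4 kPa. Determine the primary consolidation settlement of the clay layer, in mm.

Final effective stress: σ'_f = 60.9 + 53.4 = 114.3 kPa.
σ'_f = 114.3 > σ'_p = 75.7 kPa, so the stress path crosses the preconsolidation pressure — recompression up to σ'_p, then virgin compression beyond:
S_c = H/(1+e₀)·[C_r·log₁₀(σ'_p/σ'_0) + C_c·log₁₀(σ'_f/σ'_p)]
    = 7.7/2.12 × [0.035×log₁₀(75.7/60.9) + 0.33×log₁₀(114.3/75.7)]
    = 3.6321 × [0.0033068 + 0.059054] = 0.2265 m

S_c ≈ 227 mm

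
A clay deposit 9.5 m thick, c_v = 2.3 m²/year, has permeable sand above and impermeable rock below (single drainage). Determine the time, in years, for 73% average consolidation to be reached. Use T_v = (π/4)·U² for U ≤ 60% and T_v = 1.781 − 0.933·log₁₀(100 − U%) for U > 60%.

Drainage path length: H_d = H = 9.5 m (single drainage).
U > 60%: T_v = 1.781 − 0.933·log₁₀(100 − 73) = 0.44554.
t = T_v·H_d²/c_v = 0.44554×9.5²/2.3 = 17.48 years.

t ≈ 17.5 years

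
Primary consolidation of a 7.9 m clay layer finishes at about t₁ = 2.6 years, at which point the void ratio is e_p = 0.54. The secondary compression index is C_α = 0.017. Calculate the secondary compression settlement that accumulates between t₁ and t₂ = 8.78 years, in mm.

Secondary compression: S_s = C_α·H/(1+e_p)·log₁₀(t₂/t₁)
S_s = 0.017×7.9/(1+0.54)×log₁₀(8.78/2.6)
    = 0.08721 × 0.5285 = 0.04609 m

S_s ≈ 46.1 mm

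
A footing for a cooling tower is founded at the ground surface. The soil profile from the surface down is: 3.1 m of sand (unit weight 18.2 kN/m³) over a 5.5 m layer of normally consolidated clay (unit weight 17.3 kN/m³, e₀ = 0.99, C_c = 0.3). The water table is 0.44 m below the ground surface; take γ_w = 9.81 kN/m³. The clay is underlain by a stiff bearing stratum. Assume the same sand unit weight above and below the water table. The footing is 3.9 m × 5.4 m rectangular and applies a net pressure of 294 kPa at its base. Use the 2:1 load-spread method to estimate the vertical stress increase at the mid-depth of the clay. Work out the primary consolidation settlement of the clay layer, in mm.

Mid-depth of clay below the ground surface: z = 3.1 + 5.5/2 = 5.85 m.
Total vertical stress at mid-clay: σ_v = 18.2×3.1 + 17.3×2.75 = 104 kPa.
Pore pressure: u = 9.81×(5.85 − 0.44) = 53.072 kPa.
Initial effective stress: σ'_0 = σ_v − u = 104 − 53.072 = 50.928 kPa.
Stress increase at mid-clay by the 2:1 spreading method:
Δσ = qBL/((B+z)(L+z)) = 294×3.9×5.4/((3.9+5.85)(5.4+5.85)) = 56.448 kPa
Final effective stress: σ'_f = σ'_0 + Δσ = 50.928 + 56.448 = 107.38 kPa.
Normally consolidated clay, so the full stress increment lies on the virgin compression line:
S_c = C_c·H/(1+e₀)·log₁₀(σ'_f/σ'_0) = 0.3×5.5/(1+0.99)×log₁₀(107.38/50.928)
    = 0.82915 × 0.32397 = 0.2686 m

S_c ≈ 269 mm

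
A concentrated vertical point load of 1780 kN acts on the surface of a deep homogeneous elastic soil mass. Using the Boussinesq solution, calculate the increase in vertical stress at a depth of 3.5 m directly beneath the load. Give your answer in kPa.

Boussinesq vertical stress below a point load on an elastic half-space:
Δσ_z = 3P/(2πz²) · [1 + (r/z)²]^(−5/2)
r/z = 0/3.5 = 0; [1+(r/z)²]^(−5/2) = 1.
Δσ_z = 3×1780/(2π×3.5²) × 1 = 69.379 × 1 = 69.38 kPa

Δσ_z ≈ 69.4 kPa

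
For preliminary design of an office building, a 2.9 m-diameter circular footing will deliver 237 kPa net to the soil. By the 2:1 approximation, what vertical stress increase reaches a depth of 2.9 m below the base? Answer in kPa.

Δσ_z ≈ 59.2 kPa

By the 2:1 method the load spreads at 1 horizontal : 2 vertical, so at depth z the loaded area has grown by z in each plan dimension:
Δσ ≈ qD²/(D+z)² = 237×2.9²/(2.9+2.9)² = 59.25 kPa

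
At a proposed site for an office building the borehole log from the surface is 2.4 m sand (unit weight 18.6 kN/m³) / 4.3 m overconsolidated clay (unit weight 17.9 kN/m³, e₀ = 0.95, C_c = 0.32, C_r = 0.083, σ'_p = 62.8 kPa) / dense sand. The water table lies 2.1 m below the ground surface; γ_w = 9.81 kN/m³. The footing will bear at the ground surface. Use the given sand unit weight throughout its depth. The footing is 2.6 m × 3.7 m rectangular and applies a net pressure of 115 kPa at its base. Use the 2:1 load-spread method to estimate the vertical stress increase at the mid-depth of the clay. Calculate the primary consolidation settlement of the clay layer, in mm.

S_c ≈ 70.7 mm

Mid-depth of clay below the ground surface: z = 2.4 + 4.3/2 = 4.55 m.
Total vertical stress at mid-clay: σ_v = 18.6×2.4 + 17.9×2.15 = 83.125 kPa.
Pore pressure: u = 9.81×(4.55 − 2.1) = 24.035 kPa.
Initial effective stress: σ'_0 = σ_v − u = 83.125 − 24.035 = 59.09 kPa.
Stress increase at mid-clay by the 2:1 spreading method:
Δσ = qBL/((B+z)(L+z)) = 115×2.6×3.7/((2.6+4.55)(3.7+4.55)) = 18.755 kPa
Final effective stress: σ'_f = 59.09 + 18.755 = 77.845 kPa.
σ'_f = 77.845 > σ'_p = 62.8 kPa, so the stress path crosses the preconsolidation pressure — recompression up to σ'_p, then virgin compression beyond:
S_c = H/(1+e₀)·[C_r·log₁₀(σ'_p/σ'_0) + C_c·log₁₀(σ'_f/σ'_p)]
    = 4.3/1.95 × [0.083×log₁₀(62.8/59.09) + 0.32×log₁₀(77.845/62.8)]
    = 2.2051 × [0.002195 + 0.029847] = 0.07066 m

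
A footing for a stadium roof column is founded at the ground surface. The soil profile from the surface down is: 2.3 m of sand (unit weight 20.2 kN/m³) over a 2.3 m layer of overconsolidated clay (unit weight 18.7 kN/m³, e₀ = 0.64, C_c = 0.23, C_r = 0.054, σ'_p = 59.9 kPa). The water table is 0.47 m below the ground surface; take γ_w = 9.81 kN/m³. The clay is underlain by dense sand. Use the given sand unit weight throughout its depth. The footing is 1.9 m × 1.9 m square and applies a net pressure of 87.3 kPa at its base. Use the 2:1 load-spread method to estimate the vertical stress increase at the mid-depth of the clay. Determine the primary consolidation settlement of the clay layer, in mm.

Mid-depth of clay below the ground surface: z = 2.3 + 2.3/2 = 3.45 m.
Total vertical stress at mid-clay: σ_v = 20.2×2.3 + 18.7×1.15 = 67.965 kPa.
Pore pressure: u = 9.81×(3.45 − 0.47) = 29.234 kPa.
Initial effective stress: σ'_0 = σ_v − u = 67.965 − 29.234 = 38.731 kPa.
Stress increase at mid-clay by the 2:1 spreading method:
Δσ = qBL/((B+z)(L+z)) = 87.3×1.9×1.9/((1.9+3.45)(1.9+3.45)) = 11.011 kPa
Final effective stress: σ'_f = 38.731 + 11.011 = 49.742 kPa.
σ'_f = 49.742 ≤ σ'_p = 59.9 kPa, so the clay remains overconsolidated and only the recompression index applies:
S_c = C_r·H/(1+e₀)·log₁₀(σ'_f/σ'_0) = 0.054×2.3/1.64×log₁₀(49.742/38.731)
    = 0.07573 × 0.10866 = 0.008229 m

S_c ≈ 8.23 mm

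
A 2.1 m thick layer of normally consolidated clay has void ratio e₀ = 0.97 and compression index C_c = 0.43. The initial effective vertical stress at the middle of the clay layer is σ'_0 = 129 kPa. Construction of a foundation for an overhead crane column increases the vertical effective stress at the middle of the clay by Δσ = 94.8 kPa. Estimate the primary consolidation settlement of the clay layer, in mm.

Final effective stress: σ'_f = σ'_0 + Δσ = 129 + 94.8 = 223.8 kPa.
Normally consolidated clay, so the full stress increment lies on the virgin compression line:
S_c = C_c·H/(1+e₀)·log₁₀(σ'_f/σ'_0) = 0.43×2.1/(1+0.97)×log₁₀(223.8/129)
    = 0.45838 × 0.23927 = 0.1097 m

S_c ≈ 110 mm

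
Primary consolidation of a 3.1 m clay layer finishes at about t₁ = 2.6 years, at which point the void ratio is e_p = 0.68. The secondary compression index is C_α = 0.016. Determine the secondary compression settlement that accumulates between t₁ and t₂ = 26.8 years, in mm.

Secondary compression: S_s = C_α·H/(1+e_p)·log₁₀(t₂/t₁)
S_s = 0.016×3.1/(1+0.68)×log₁₀(26.8/2.6)
    = 0.02952 × 1.013 = 0.02991 m

S_s ≈ 29.9 mm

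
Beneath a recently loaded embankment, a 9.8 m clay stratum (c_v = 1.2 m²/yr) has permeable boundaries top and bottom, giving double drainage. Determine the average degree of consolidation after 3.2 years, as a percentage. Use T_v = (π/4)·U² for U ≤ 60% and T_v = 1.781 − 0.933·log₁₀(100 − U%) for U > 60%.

Drainage path length: H_d = H/2 = 4.9 m (double drainage).
T_v = c_v·t/H_d² = 1.2×3.2/4.9² = 0.15993.
T_v = 0.15993 corresponds to the U ≤ 60% branch:
U = √(4T_v/π) = 0.4513

U ≈ 45.1 %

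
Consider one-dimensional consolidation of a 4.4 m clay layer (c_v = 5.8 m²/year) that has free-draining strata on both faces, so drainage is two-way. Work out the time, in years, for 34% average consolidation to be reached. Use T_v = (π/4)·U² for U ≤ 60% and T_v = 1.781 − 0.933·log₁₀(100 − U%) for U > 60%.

t ≈ 0.0758 years

Drainage path length: H_d = H/2 = 2.2 m (double drainage).
U ≤ 60%: T_v = (π/4)·U² = (π/4)×0.34² = 0.090792.
t = T_v·H_d²/c_v = 0.090792×2.2²/5.8 = 0.07576 years.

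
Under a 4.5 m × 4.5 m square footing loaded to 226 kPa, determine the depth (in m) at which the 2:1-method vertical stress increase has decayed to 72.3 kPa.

2:1 spreading — at depth z the loaded area has grown by z in each plan dimension:
qB²/(B+z)² = Δσ_z ⇒ z = B(√(q/Δσ_z) − 1) = 4.5×(√(226/72.3) − 1) = 3.456 m

z ≈ 3.46 m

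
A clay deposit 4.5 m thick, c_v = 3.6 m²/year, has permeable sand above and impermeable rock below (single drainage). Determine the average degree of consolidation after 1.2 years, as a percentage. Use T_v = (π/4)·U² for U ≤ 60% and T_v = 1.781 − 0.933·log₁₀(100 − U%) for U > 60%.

U ≈ 52.1 %

Drainage path length: H_d = H = 4.5 m (single drainage).
T_v = c_v·t/H_d² = 3.6×1.2/4.5² = 0.21333.
T_v = 0.21333 corresponds to the U ≤ 60% branch:
U = √(4T_v/π) = 0.5212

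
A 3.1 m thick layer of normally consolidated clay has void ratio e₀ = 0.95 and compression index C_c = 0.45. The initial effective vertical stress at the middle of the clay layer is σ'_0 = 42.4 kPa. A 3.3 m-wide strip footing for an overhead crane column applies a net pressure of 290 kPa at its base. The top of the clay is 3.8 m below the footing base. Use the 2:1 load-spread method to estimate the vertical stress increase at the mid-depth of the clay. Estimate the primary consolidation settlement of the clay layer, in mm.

Mid-depth of clay below the footing base: z = 3.8 + 3.1/2 = 5.35 m.
Stress increase at mid-clay by the 2:1 spreading method:
Δσ = qB/(B+z) = 290×3.3/(3.3+5.35) = 110.64 kPa
Final effective stress: σ'_f = σ'_0 + Δσ = 42.4 + 110.64 = 153.04 kPa.
Normally consolidated clay, so the full stress increment lies on the virgin compression line:
S_c = C_c·H/(1+e₀)·log₁₀(σ'_f/σ'_0) = 0.45×3.1/(1+0.95)×log₁₀(153.04/42.4)
    = 0.71538 × 0.55744 = 0.3988 m

S_c ≈ 399 mm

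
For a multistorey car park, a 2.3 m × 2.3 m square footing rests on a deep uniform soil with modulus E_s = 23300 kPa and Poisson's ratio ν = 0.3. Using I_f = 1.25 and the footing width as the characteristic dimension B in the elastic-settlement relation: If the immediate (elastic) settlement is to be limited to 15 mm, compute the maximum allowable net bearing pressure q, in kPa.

S_e = q·B·(1−ν²)/E_s · I_f  ⇒  q = S_e·E_s / (B·(1−ν²)·I_f).
q = 0.015 × 23300 / (2.3 × 0.91 × 1.25) = 133.6 kPa

q ≈ 134 kPa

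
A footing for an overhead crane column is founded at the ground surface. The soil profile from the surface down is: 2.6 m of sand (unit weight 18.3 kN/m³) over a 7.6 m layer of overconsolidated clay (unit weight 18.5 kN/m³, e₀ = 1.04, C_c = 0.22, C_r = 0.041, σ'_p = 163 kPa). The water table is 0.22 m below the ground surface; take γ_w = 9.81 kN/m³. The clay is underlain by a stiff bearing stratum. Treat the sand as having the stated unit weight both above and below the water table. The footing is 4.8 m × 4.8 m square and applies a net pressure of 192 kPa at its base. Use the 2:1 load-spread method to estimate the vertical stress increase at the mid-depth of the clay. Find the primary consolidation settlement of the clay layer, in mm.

Mid-depth of clay below the ground surface: z = 2.6 + 7.6/2 = 6.4 m.
Total vertical stress at mid-clay: σ_v = 18.3×2.6 + 18.5×3.8 = 117.88 kPa.
Pore pressure: u = 9.81×(6.4 − 0.22) = 60.626 kPa.
Initial effective stress: σ'_0 = σ_v − u = 117.88 − 60.626 = 57.254 kPa.
Stress increase at mid-clay by the 2:1 spreading method:
Δσ = qBL/((B+z)(L+z)) = 192×4.8×4.8/((4.8+6.4)(4.8+6.4)) = 35.265 kPa
Final effective stress: σ'_f = 57.254 + 35.265 = 92.519 kPa.
σ'_f = 92.519 ≤ σ'_p = 163 kPa, so the clay remains overconsolidated and only the recompression index applies:
S_c = C_r·H/(1+e₀)·log₁₀(σ'_f/σ'_0) = 0.041×7.6/2.04×log₁₀(92.519/57.254)
    = 0.15275 × 0.20843 = 0.03184 m

S_c ≈ 31.8 mm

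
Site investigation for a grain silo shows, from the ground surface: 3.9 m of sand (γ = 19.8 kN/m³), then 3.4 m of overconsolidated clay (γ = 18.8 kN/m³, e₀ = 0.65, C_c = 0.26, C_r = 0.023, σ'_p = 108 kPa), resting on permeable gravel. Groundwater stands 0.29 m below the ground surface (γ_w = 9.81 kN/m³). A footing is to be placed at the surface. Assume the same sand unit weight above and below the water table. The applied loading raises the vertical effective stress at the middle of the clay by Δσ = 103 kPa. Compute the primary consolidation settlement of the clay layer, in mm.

S_c ≈ 105 mm

Mid-depth of clay below the ground surface: z = 3.9 + 3.4/2 = 5.6 m.
Total vertical stress at mid-clay: σ_v = 19.8×3.9 + 18.8×1.7 = 109.18 kPa.
Pore pressure: u = 9.81×(5.6 − 0.29) = 52.091 kPa.
Initial effective stress: σ'_0 = σ_v − u = 109.18 − 52.091 = 57.089 kPa.
Final effective stress: σ'_f = 57.089 + 103 = 160.09 kPa.
σ'_f = 160.09 > σ'_p = 108 kPa, so the stress path crosses the preconsolidation pressure — recompression up to σ'_p, then virgin compression beyond:
S_c = H/(1+e₀)·[C_r·log₁₀(σ'_p/σ'_0) + C_c·log₁₀(σ'_f/σ'_p)]
    = 3.4/1.65 × [0.023×log₁₀(108/57.089) + 0.26×log₁₀(160.09/108)]
    = 2.0606 × [0.006368 + 0.044445] = 0.1047 m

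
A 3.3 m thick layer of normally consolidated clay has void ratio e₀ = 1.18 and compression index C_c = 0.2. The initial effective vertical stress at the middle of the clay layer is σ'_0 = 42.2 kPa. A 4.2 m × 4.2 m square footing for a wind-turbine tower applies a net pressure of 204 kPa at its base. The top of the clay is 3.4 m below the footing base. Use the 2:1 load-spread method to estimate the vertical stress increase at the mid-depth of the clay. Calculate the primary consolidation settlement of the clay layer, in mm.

Mid-depth of clay below the footing base: z = 3.4 + 3.3/2 = 5.05 m.
Stress increase at mid-clay by the 2:1 spreading method:
Δσ = qBL/((B+z)(L+z)) = 204×4.2×4.2/((4.2+5.05)(4.2+5.05)) = 42.058 kPa
Final effective stress: σ'_f = σ'_0 + Δσ = 42.2 + 42.058 = 84.258 kPa.
Normally consolidated clay, so the full stress increment lies on the virgin compression line:
S_c = C_c·H/(1+e₀)·log₁₀(σ'_f/σ'_0) = 0.2×3.3/(1+1.18)×log₁₀(84.258/42.2)
    = 0.30275 × 0.3003 = 0.09092 m

S_c ≈ 90.9 mm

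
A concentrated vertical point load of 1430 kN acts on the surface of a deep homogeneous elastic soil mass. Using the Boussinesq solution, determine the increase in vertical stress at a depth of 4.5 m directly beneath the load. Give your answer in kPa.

Boussinesq vertical stress below a point load on an elastic half-space:
Δσ_z = 3P/(2πz²) · [1 + (r/z)²]^(−5/2)
r/z = 0/4.5 = 0; [1+(r/z)²]^(−5/2) = 1.
Δσ_z = 3×1430/(2π×4.5²) × 1 = 33.717 × 1 = 33.72 kPa

Δσ_z ≈ 33.7 kPa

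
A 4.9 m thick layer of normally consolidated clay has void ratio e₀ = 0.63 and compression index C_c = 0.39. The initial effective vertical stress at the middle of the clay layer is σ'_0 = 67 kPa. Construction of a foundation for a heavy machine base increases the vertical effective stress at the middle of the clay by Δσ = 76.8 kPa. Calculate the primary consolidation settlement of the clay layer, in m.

Final effective stress: σ'_f = σ'_0 + Δσ = 67 + 76.8 = 143.8 kPa.
Normally consolidated clay, so the full stress increment lies on the virgin compression line:
S_c = C_c·H/(1+e₀)·log₁₀(σ'_f/σ'_0) = 0.39×4.9/(1+0.63)×log₁₀(143.8/67)
    = 1.1724 × 0.33168 = 0.3889 m

S_c ≈ 0.389 m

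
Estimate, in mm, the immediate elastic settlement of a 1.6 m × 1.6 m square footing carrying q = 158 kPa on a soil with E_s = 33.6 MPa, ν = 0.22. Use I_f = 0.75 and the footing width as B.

S_e ≈ 5.37 mm

Immediate (elastic) settlement: S_e = q·B·(1−ν²)/E_s · I_f.
E_s = 33.6 MPa = 33600 kPa.
S_e = 158 × 1.6 × (1 − 0.22²) / 33600 × 0.75
    = 158 × 1.6 × 0.9516 / 33600 × 0.75
    = 0.00537 m = 5.37 mm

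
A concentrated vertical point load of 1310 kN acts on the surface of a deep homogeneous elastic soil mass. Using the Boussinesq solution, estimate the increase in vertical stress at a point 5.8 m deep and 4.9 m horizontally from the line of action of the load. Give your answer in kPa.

Boussinesq vertical stress below a point load on an elastic half-space:
Δσ_z = 3P/(2πz²) · [1 + (r/z)²]^(−5/2)
r/z = 4.9/5.8 = 0.84483; [1+(r/z)²]^(−5/2) = 0.2601.
Δσ_z = 3×1310/(2π×5.8²) × 0.2601 = 18.593 × 0.2601 = 4.836 kPa

Δσ_z ≈ 4.84 kPa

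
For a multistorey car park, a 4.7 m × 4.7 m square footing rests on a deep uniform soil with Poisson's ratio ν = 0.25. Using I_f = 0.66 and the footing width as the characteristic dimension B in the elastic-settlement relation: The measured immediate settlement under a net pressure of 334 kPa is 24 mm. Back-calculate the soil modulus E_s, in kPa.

S_e = q·B·(1−ν²)/E_s · I_f  ⇒  E_s = q·B·(1−ν²)·I_f / S_e.
E_s = 334 × 4.7 × 0.9375 × 0.66 / 0.024 = 40470 kPa

E_s ≈ 40500 kPa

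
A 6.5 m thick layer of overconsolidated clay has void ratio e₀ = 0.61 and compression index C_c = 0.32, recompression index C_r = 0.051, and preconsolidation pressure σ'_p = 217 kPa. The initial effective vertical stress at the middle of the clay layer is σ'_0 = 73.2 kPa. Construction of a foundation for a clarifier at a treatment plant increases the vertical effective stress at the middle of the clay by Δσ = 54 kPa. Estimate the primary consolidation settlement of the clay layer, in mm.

Final effective stress: σ'_f = 73.2 + 54 = 127.2 kPa.
σ'_f = 127.2 ≤ σ'_p = 217 kPa, so the clay remains overconsolidated and only the recompression index applies:
S_c = C_r·H/(1+e₀)·log₁₀(σ'_f/σ'_0) = 0.051×6.5/1.61×log₁₀(127.2/73.2)
    = 0.2059 × 0.23998 = 0.04941 m

S_c ≈ 49.4 mm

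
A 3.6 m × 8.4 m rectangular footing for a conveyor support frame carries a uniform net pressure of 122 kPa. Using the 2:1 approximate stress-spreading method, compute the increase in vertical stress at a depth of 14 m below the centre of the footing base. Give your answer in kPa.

Δσ_z ≈ 9.36 kPa

By the 2:1 method the load spreads at 1 horizontal : 2 vertical, so at depth z the loaded area has grown by z in each plan dimension:
Δσ = qBL/((B+z)(L+z)) = 122×3.6×8.4/((3.6+14)(8.4+14)) = 9.358 kPa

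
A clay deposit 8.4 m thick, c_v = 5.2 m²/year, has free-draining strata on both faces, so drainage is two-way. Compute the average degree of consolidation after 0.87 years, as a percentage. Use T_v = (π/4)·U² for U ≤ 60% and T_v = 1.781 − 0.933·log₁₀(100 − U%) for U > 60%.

Drainage path length: H_d = H/2 = 4.2 m (double drainage).
T_v = c_v·t/H_d² = 5.2×0.87/4.2² = 0.25646.
T_v = 0.25646 corresponds to the U ≤ 60% branch:
U = √(4T_v/π) = 0.5714

U ≈ 57.1 %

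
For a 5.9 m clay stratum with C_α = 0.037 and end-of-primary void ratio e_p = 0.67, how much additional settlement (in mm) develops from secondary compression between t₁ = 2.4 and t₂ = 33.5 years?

Secondary compression: S_s = C_α·H/(1+e_p)·log₁₀(t₂/t₁)
S_s = 0.037×5.9/(1+0.67)×log₁₀(33.5/2.4)
    = 0.1307 × 1.145 = 0.1497 m

S_s ≈ 150 mm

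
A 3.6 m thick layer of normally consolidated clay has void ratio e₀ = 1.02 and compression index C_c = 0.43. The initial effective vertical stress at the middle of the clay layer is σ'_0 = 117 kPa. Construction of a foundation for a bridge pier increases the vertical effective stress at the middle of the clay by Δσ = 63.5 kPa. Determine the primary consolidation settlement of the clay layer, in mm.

S_c ≈ 144 mm

Final effective stress: σ'_f = σ'_0 + Δσ = 117 + 63.5 = 180.5 kPa.
Normally consolidated clay, so the full stress increment lies on the virgin compression line:
S_c = C_c·H/(1+e₀)·log₁₀(σ'_f/σ'_0) = 0.43×3.6/(1+1.02)×log₁₀(180.5/117)
    = 0.76634 × 0.18829 = 0.1443 m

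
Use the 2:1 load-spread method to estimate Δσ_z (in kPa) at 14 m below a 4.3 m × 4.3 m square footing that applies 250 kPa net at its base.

By the 2:1 method the load spreads at 1 horizontal : 2 vertical, so at depth z the loaded area has grown by z in each plan dimension:
Δσ = qBL/((B+z)(L+z)) = 250×4.3×4.3/((4.3+14)(4.3+14)) = 13.803 kPa

Δσ_z ≈ 13.8 kPa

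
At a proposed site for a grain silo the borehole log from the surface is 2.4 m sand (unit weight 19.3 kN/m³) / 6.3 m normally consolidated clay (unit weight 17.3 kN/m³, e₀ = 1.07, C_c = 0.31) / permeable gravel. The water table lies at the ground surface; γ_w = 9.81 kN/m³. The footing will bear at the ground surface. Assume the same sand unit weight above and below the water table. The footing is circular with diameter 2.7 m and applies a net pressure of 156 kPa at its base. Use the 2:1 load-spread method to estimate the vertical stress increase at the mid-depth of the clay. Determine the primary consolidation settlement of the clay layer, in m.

S_c ≈ 0.126 m

Mid-depth of clay below the ground surface: z = 2.4 + 6.3/2 = 5.55 m.
Total vertical stress at mid-clay: σ_v = 19.3×2.4 + 17.3×3.15 = 100.81 kPa.
Pore pressure: u = 9.81×(5.55 − 0) = 54.446 kPa.
Initial effective stress: σ'_0 = σ_v − u = 100.81 − 54.446 = 46.364 kPa.
Stress increase at mid-clay by the 2:1 spreading method:
Δσ ≈ qD²/(D+z)² = 156×2.7²/(2.7+5.55)² = 16.709 kPa
Final effective stress: σ'_f = σ'_0 + Δσ = 46.364 + 16.709 = 63.073 kPa.
Normally consolidated clay, so the full stress increment lies on the virgin compression line:
S_c = C_c·H/(1+e₀)·log₁₀(σ'_f/σ'_0) = 0.31×6.3/(1+1.07)×log₁₀(63.073/46.364)
    = 0.94348 × 0.13366 = 0.1261 m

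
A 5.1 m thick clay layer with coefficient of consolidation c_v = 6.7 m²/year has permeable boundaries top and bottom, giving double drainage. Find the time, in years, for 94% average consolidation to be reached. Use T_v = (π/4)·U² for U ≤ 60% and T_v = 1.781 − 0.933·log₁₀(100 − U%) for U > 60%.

Drainage path length: H_d = H/2 = 2.55 m (double drainage).
U > 60%: T_v = 1.781 − 0.933·log₁₀(100 − 94) = 1.055.
t = T_v·H_d²/c_v = 1.055×2.55²/6.7 = 1.024 years.

t ≈ 1.02 years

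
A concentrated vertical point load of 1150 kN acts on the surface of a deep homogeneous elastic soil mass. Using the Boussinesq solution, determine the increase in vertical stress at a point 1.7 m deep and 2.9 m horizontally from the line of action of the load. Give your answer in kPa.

Boussinesq vertical stress below a point load on an elastic half-space:
Δσ_z = 3P/(2πz²) · [1 + (r/z)²]^(−5/2)
r/z = 2.9/1.7 = 1.7059; [1+(r/z)²]^(−5/2) = 0.033079.
Δσ_z = 3×1150/(2π×1.7²) × 0.033079 = 189.99 × 0.033079 = 6.285 kPa

Δσ_z ≈ 6.28 kPa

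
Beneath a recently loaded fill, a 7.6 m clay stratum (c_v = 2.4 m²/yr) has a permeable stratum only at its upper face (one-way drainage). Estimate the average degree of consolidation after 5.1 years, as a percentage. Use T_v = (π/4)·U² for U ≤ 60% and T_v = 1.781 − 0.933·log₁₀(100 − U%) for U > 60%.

Drainage path length: H_d = H = 7.6 m (single drainage).
T_v = c_v·t/H_d² = 2.4×5.1/7.6² = 0.21191.
T_v = 0.21191 corresponds to the U ≤ 60% branch:
U = √(4T_v/π) = 0.5194

U ≈ 51.9 %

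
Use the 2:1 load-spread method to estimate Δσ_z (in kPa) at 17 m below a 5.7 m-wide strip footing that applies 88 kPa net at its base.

By the 2:1 method the load spreads at 1 horizontal : 2 vertical, so at depth z the loaded area has grown by z in each plan dimension:
Δσ = qB/(B+z) = 88×5.7/(5.7+17) = 22.097 kPa

Δσ_z ≈ 22.1 kPa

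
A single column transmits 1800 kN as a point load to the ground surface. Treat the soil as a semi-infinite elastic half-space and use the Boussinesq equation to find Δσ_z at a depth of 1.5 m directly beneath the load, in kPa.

Δσ_z ≈ 382 kPa

Boussinesq vertical stress below a point load on an elastic half-space:
Δσ_z = 3P/(2πz²) · [1 + (r/z)²]^(−5/2)
r/z = 0/1.5 = 0; [1+(r/z)²]^(−5/2) = 1.
Δσ_z = 3×1800/(2π×1.5²) × 1 = 381.97 × 1 = 382 kPa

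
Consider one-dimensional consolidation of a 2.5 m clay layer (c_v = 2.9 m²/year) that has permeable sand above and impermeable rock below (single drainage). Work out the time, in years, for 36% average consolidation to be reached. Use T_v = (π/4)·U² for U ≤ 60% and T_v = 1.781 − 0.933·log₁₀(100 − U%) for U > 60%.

t ≈ 0.219 years

Drainage path length: H_d = H = 2.5 m (single drainage).
U ≤ 60%: T_v = (π/4)·U² = (π/4)×0.36² = 0.10179.
t = T_v·H_d²/c_v = 0.10179×2.5²/2.9 = 0.2194 years.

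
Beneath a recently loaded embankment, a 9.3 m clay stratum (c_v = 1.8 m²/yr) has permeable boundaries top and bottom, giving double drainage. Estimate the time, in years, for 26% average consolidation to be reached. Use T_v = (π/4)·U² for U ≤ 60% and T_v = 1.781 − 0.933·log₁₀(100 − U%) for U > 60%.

t ≈ 0.638 years

Drainage path length: H_d = H/2 = 4.65 m (double drainage).
U ≤ 60%: T_v = (π/4)·U² = (π/4)×0.26² = 0.053093.
t = T_v·H_d²/c_v = 0.053093×4.65²/1.8 = 0.6378 years.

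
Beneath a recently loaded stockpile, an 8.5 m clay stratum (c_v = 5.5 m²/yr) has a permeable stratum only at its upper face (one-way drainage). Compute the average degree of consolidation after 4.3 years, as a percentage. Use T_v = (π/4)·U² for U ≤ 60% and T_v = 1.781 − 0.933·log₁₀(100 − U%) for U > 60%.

U ≈ 63.9 %

Drainage path length: H_d = H = 8.5 m (single drainage).
T_v = c_v·t/H_d² = 5.5×4.3/8.5² = 0.32734.
T_v = 0.32734 corresponds to the U > 60% branch:
U = 1 − 10^((1.781 − T_v)/0.933)/100 = 0.6385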